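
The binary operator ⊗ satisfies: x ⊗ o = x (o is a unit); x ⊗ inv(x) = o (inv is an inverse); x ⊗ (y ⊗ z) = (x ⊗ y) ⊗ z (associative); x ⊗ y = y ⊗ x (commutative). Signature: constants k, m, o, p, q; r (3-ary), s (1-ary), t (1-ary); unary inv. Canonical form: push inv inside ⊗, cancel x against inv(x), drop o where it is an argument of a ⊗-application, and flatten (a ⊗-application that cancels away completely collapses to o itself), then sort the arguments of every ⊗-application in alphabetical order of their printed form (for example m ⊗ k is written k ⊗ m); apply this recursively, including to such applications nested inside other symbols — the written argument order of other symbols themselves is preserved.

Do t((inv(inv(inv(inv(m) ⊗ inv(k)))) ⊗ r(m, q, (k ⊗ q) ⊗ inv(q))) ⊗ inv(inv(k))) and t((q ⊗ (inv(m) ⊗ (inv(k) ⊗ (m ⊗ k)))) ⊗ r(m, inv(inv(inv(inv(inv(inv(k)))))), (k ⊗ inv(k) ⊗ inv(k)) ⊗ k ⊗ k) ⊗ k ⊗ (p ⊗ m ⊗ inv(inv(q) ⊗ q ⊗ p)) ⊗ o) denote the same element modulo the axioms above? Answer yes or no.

Left:  t((inv(inv(inv(inv(m) ⊗ inv(k)))) ⊗ r(m, q, (k ⊗ q) ⊗ inv(q))) ⊗ inv(inv(k)))
  Work inside:  (inv(inv(inv(inv(m) ⊗ inv(k)))) ⊗ r(m, q, (k ⊗ q) ⊗ inv(q))) ⊗ inv(inv(k))
  Push inv inside:  distribute inv over ⊗ and collapse double inv
  Collect terms:  m ⊗ k ⊗ k ⊗ r(m, q, k)
  Sort:  k ⊗ k ⊗ m ⊗ r(m, q, k)
  Rebuild:  t(k ⊗ k ⊗ m ⊗ r(m, q, k))
Right:  t((q ⊗ (inv(m) ⊗ (inv(k) ⊗ (m ⊗ k)))) ⊗ r(m, inv(inv(inv(inv(inv(inv(k)))))), (k ⊗ inv(k) ⊗ inv(k)) ⊗ k ⊗ k) ⊗ k ⊗ (p ⊗ m ⊗ inv(inv(q) ⊗ q ⊗ p)) ⊗ o)
  Descend into:  (q ⊗ (inv(m) ⊗ (inv(k) ⊗ (m ⊗ k)))) ⊗ r(m, inv(inv(inv(inv(inv(inv(k)))))), (k ⊗ inv(k) ⊗ inv(k)) ⊗ k ⊗ k) ⊗ k ⊗ (p ⊗ m ⊗ inv(inv(q) ⊗ q ⊗ p)) ⊗ o
  Push inv inside:  distribute inv over ⊗ and collapse double inv
  Cancel:  p cancels
  Collect:  q ⊗ m ⊗ k ⊗ r(m, k, k)
  Order the arguments:  k ⊗ m ⊗ q ⊗ r(m, k, k)
  Rebuild:  t(k ⊗ m ⊗ q ⊗ r(m, k, k))

Answer: no — t(k ⊗ k ⊗ m ⊗ r(m, q, k)) vs t(k ⊗ m ⊗ q ⊗ r(m, k, k))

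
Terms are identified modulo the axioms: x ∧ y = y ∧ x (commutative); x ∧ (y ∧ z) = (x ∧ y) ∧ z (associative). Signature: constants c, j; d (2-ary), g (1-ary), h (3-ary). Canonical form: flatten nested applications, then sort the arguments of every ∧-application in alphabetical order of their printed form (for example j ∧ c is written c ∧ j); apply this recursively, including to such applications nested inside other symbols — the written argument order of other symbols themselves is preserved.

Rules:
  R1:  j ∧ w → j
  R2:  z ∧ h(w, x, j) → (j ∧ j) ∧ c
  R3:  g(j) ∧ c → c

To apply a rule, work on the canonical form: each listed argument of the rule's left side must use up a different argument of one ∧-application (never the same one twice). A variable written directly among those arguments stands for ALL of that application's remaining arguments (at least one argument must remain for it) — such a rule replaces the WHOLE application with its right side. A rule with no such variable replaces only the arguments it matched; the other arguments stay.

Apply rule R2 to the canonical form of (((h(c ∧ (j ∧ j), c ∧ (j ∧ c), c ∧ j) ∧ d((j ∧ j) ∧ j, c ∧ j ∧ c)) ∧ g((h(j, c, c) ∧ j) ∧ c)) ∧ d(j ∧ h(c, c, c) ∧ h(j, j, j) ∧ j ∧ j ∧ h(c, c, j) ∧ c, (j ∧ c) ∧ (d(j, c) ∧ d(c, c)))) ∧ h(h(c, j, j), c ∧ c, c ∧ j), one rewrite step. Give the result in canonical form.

Canonical form:  d(c ∧ h(c, c, c) ∧ h(c, c, j) ∧ h(j, j, j) ∧ j ∧ j ∧ j, c ∧ d(c, c) ∧ d(j, c) ∧ j) ∧ d(j ∧ j ∧ j, c ∧ c ∧ j) ∧ g(c ∧ h(j, c, c) ∧ j) ∧ h(c ∧ j ∧ j, c ∧ c ∧ j, c ∧ j) ∧ h(h(c, j, j), c ∧ c, c ∧ j)
Match R2:  consume h(c, c, j);  w := c, x := c, z := c ∧ h(c, c, c) ∧ h(j, j, j) ∧ j ∧ j ∧ j
The extension variable absorbs all remaining arguments, so the whole application is rewritten.
Giving:  d(c ∧ j ∧ j, c ∧ d(c, c) ∧ d(j, c) ∧ j) ∧ d(j ∧ j ∧ j, c ∧ c ∧ j) ∧ g(c ∧ h(j, c, c) ∧ j) ∧ h(c ∧ j ∧ j, c ∧ c ∧ j, c ∧ j) ∧ h(h(c, j, j), c ∧ c, c ∧ j)

Answer: d(c ∧ j ∧ j, c ∧ d(c, c) ∧ d(j, c) ∧ j) ∧ d(j ∧ j ∧ j, c ∧ c ∧ j) ∧ g(c ∧ h(j, c, c) ∧ j) ∧ h(c ∧ j ∧ j, c ∧ c ∧ j, c ∧ j) ∧ h(h(c, j, j), c ∧ c, c ∧ j)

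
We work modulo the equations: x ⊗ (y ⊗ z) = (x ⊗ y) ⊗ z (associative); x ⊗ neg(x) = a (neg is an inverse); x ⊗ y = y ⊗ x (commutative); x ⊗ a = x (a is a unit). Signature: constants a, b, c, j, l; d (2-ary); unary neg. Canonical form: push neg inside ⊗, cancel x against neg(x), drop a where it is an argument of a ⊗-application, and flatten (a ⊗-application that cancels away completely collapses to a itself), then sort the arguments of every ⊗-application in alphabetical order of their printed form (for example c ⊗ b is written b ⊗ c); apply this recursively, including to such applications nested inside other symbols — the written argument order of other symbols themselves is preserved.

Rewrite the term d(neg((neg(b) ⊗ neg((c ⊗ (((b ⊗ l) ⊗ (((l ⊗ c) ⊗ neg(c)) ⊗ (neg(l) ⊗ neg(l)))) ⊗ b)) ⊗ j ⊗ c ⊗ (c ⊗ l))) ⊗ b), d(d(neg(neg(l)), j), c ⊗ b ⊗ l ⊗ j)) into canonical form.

Work inside:  (neg(b) ⊗ neg((c ⊗ (((b ⊗ l) ⊗ (((l ⊗ c) ⊗ neg(c)) ⊗ (neg(l) ⊗ neg(l)))) ⊗ b)) ⊗ j ⊗ c ⊗ (c ⊗ l))) ⊗ b
Push neg inside:  distribute neg over ⊗ and collapse double neg
Collect terms:  neg(b) ⊗ neg(b) ⊗ neg(c) ⊗ neg(c) ⊗ neg(c) ⊗ neg(l) ⊗ neg(j)
Sort:  neg(b) ⊗ neg(b) ⊗ neg(c) ⊗ neg(c) ⊗ neg(c) ⊗ neg(j) ⊗ neg(l)
Put back:  d(b ⊗ b ⊗ c ⊗ c ⊗ c ⊗ j ⊗ l, d(d(l, j), b ⊗ c ⊗ j ⊗ l))

Answer: d(b ⊗ b ⊗ c ⊗ c ⊗ c ⊗ j ⊗ l, d(d(l, j), b ⊗ c ⊗ j ⊗ l))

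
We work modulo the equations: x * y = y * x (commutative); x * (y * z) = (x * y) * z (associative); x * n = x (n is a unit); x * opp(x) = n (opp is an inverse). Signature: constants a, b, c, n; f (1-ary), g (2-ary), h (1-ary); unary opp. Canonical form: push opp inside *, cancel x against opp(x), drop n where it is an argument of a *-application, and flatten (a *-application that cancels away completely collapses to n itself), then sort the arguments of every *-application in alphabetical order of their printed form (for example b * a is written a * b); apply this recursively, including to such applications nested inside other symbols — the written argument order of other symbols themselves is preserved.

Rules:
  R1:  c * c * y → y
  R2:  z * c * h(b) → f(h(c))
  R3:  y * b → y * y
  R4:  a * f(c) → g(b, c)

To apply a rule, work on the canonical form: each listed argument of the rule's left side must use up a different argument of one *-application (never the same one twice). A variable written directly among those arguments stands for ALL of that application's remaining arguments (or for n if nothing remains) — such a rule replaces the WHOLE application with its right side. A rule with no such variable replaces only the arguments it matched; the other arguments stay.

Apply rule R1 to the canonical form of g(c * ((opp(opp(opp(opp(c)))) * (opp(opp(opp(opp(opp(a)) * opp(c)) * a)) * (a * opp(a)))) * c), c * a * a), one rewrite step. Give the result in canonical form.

Answer: g(c * c, a * a * c)

Derivation:
Canonical form:  g(c * c * c * c, a * a * c)
Match R1:  consume c, c;  y := c * c
Every leftover argument binds to the variable; the entire application is replaced.
Giving:  g(c * c, a * a * c)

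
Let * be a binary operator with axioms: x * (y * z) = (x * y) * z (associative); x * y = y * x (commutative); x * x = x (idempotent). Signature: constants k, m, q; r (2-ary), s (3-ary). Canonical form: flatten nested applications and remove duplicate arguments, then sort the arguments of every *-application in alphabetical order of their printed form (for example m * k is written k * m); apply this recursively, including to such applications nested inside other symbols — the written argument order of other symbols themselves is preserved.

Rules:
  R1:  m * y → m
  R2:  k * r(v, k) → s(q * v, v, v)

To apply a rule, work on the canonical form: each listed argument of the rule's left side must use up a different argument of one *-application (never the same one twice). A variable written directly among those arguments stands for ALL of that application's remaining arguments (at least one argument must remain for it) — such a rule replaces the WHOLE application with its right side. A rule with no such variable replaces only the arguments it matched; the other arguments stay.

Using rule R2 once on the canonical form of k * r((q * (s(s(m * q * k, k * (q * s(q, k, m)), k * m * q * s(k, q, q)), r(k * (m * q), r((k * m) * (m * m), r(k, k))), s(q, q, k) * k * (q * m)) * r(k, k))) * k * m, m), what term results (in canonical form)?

Canonical form:  k * r(k * m * q * r(k, k) * s(s(k * m * q, k * q * s(q, k, m), k * m * q * s(k, q, q)), r(k * m * q, r(k * m, r(k, k))), k * m * q * s(q, q, k)), m)
Match R2:  consume k, r(k, k);  v := k
Result:  k * r(m * q * s(k * q, k, k) * s(s(k * m * q, k * q * s(q, k, m), k * m * q * s(k, q, q)), r(k * m * q, r(k * m, r(k, k))), k * m * q * s(q, q, k)), m)

Answer: k * r(m * q * s(k * q, k, k) * s(s(k * m * q, k * q * s(q, k, m), k * m * q * s(k, q, q)), r(k * m * q, r(k * m, r(k, k))), k * m * q * s(q, q, k)), m)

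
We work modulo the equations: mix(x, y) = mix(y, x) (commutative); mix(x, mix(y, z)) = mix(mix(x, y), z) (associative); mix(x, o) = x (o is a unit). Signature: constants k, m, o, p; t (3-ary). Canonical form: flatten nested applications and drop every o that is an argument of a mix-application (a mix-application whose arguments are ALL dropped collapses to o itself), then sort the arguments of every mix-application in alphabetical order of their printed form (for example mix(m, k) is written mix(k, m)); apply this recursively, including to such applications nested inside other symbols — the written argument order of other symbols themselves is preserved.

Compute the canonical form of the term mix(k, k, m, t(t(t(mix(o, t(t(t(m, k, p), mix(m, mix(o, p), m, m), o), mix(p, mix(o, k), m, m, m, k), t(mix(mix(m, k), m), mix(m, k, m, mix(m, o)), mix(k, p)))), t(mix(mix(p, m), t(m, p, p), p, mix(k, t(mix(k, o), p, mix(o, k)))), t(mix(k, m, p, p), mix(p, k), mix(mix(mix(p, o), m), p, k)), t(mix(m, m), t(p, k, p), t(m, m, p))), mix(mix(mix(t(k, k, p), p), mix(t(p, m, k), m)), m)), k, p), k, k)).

Canonicalize subterm:  t(t(t(mix(o, t(t(t(m, k, p), mix(m, mix(o, p), m, m), o), mix(p, mix(o, k), m, m, m, k), t(mix(mix(m, k), m), mix(m, k, m, mix(m, o)), mix(k, p)))), t(mix(mix(p, m), t(m, p, p), p, mix(k, t(mix(k, o), p, mix(o, k)))), t(mix(k, m, p, p), mix(p, k), mix(mix(mix(p, o), m), p, k)), t(mix(m, m), t(p, k, p), t(m, m, p))), mix(mix(mix(t(k, k, p), p), mix(t(p, m, k), m)), m)), k, p), k, k)  →  t(t(t(t(t(t(m, k, p), mix(m, m, m, p), o), mix(k, k, m, m, m, p), t(mix(k, m, m), mix(k, m, m, m), mix(k, p))), t(mix(k, m, p, p, t(k, p, k), t(m, p, p)), t(mix(k, m, p, p), mix(k, p), mix(k, m, p, p)), t(mix(m, m), t(p, k, p), t(m, m, p))), mix(m, m, p, t(k, k, p), t(p, m, k))), k, p), k, k)
Sort arguments:  mix(k, k, m, t(t(t(t(t(t(m, k, p), mix(m, m, m, p), o), mix(k, k, m, m, m, p), t(mix(k, m, m), mix(k, m, m, m), mix(k, p))), t(mix(k, m, p, p, t(k, p, k), t(m, p, p)), t(mix(k, m, p, p), mix(k, p), mix(k, m, p, p)), t(mix(m, m), t(p, k, p), t(m, m, p))), mix(m, m, p, t(k, k, p), t(p, m, k))), k, p), k, k))

Answer: mix(k, k, m, t(t(t(t(t(t(m, k, p), mix(m, m, m, p), o), mix(k, k, m, m, m, p), t(mix(k, m, m), mix(k, m, m, m), mix(k, p))), t(mix(k, m, p, p, t(k, p, k), t(m, p, p)), t(mix(k, m, p, p), mix(k, p), mix(k, m, p, p)), t(mix(m, m), t(p, k, p), t(m, m, p))), mix(m, m, p, t(k, k, p), t(p, m, k))), k, p), k, k))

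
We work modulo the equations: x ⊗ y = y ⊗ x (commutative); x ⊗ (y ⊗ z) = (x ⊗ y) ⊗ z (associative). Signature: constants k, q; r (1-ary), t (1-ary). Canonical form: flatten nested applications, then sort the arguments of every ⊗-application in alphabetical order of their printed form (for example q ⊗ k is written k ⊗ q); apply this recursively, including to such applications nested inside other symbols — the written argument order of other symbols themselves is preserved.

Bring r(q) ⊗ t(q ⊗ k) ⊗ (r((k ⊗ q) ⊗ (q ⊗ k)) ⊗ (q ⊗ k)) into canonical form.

Merge nested applications:  r(q) ⊗ t(q ⊗ k) ⊗ r((k ⊗ q) ⊗ (q ⊗ k)) ⊗ q ⊗ k
Simplify inside:  t(q ⊗ k)  →  t(k ⊗ q)
Inside:  r((k ⊗ q) ⊗ (q ⊗ k))  →  r(k ⊗ k ⊗ q ⊗ q)
Order the arguments:  k ⊗ q ⊗ r(k ⊗ k ⊗ q ⊗ q) ⊗ r(q) ⊗ t(k ⊗ q)

Answer: k ⊗ q ⊗ r(k ⊗ k ⊗ q ⊗ q) ⊗ r(q) ⊗ t(k ⊗ q)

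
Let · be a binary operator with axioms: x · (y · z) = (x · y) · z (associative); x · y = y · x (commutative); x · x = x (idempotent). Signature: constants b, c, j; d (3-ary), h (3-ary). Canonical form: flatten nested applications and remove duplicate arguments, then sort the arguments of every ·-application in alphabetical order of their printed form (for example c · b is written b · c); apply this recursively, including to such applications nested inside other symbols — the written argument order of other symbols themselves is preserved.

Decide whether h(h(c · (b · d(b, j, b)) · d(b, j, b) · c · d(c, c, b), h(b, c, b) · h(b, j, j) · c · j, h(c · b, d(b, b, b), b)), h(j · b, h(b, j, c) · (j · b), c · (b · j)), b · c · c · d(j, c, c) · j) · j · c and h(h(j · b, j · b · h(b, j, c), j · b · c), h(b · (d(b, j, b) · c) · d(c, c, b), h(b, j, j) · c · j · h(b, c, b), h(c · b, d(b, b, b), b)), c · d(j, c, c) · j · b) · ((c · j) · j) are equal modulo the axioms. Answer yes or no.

Left:  h(h(c · (b · d(b, j, b)) · d(b, j, b) · c · d(c, c, b), h(b, c, b) · h(b, j, j) · c · j, h(c · b, d(b, b, b), b)), h(j · b, h(b, j, c) · (j · b), c · (b · j)), b · c · c · d(j, c, c) · j) · j · c
  Simplify inside:  h(h(c · (b · d(b, j, b)) · d(b, j, b) · c · d(c, c, b), h(b, c, b) · h(b, j, j) · c · j, h(c · b, d(b, b, b), b)), h(j · b, h(b, j, c) · (j · b), c · (b · j)), b · c · c · d(j, c, c) · j)  →  h(h(b · c · d(b, j, b) · d(c, c, b), c · h(b, c, b) · h(b, j, j) · j, h(b · c, d(b, b, b), b)), h(b · j, b · h(b, j, c) · j, b · c · j), b · c · d(j, c, c) · j)
  Sort arguments:  c · h(h(b · c · d(b, j, b) · d(c, c, b), c · h(b, c, b) · h(b, j, j) · j, h(b · c, d(b, b, b), b)), h(b · j, b · h(b, j, c) · j, b · c · j), b · c · d(j, c, c) · j) · j
Right:  h(h(j · b, j · b · h(b, j, c), j · b · c), h(b · (d(b, j, b) · c) · d(c, c, b), h(b, j, j) · c · j · h(b, c, b), h(c · b, d(b, b, b), b)), c · d(j, c, c) · j · b) · ((c · j) · j)
  Flatten:  h(h(j · b, j · b · h(b, j, c), j · b · c), h(b · (d(b, j, b) · c) · d(c, c, b), h(b, j, j) · c · j · h(b, c, b), h(c · b, d(b, b, b), b)), c · d(j, c, c) · j · b) · c · j · j
  Simplify inside:  h(h(j · b, j · b · h(b, j, c), j · b · c), h(b · (d(b, j, b) · c) · d(c, c, b), h(b, j, j) · c · j · h(b, c, b), h(c · b, d(b, b, b), b)), c · d(j, c, c) · j · b)  →  h(h(b · j, b · h(b, j, c) · j, b · c · j), h(b · c · d(b, j, b) · d(c, c, b), c · h(b, c, b) · h(b, j, j) · j, h(b · c, d(b, b, b), b)), b · c · d(j, c, c) · j)
  Drop duplicates:  drop duplicate j
  Sort arguments:  c · h(h(b · j, b · h(b, j, c) · j, b · c · j), h(b · c · d(b, j, b) · d(c, c, b), c · h(b, c, b) · h(b, j, j) · j, h(b · c, d(b, b, b), b)), b · c · d(j, c, c) · j) · j

Answer: no — c · h(h(b · c · d(b, j, b) · d(c, c, b), c · h(b, c, b) · h(b, j, j) · j, h(b · c, d(b, b, b), b)), h(b · j, b · h(b, j, c) · j, b · c · j), b · c · d(j, c, c) · j) · j vs c · h(h(b · j, b · h(b, j, c) · j, b · c · j), h(b · c · d(b, j, b) · d(c, c, b), c · h(b, c, b) · h(b, j, j) · j, h(b · c, d(b, b, b), b)), b · c · d(j, c, c) · j) · j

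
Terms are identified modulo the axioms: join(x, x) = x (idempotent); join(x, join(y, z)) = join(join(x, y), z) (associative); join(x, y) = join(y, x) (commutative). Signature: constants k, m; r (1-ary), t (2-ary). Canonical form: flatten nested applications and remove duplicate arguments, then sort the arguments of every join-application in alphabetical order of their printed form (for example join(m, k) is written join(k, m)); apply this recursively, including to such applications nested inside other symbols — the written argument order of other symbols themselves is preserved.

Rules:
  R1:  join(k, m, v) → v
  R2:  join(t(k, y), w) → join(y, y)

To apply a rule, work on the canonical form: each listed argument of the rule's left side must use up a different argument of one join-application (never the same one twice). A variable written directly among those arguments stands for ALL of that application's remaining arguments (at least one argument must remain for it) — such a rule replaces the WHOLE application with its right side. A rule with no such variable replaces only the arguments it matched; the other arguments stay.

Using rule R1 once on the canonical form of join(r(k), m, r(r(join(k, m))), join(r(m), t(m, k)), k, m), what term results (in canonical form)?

Answer: join(r(k), r(m), r(r(join(k, m))), t(m, k))

Derivation:
Canonical form:  join(k, m, r(k), r(m), r(r(join(k, m))), t(m, k))
Apply R1:  consuming k, m;  v := join(r(k), r(m), r(r(join(k, m))), t(m, k))
Every leftover argument binds to the variable; the entire application is replaced.
Giving:  join(r(k), r(m), r(r(join(k, m))), t(m, k))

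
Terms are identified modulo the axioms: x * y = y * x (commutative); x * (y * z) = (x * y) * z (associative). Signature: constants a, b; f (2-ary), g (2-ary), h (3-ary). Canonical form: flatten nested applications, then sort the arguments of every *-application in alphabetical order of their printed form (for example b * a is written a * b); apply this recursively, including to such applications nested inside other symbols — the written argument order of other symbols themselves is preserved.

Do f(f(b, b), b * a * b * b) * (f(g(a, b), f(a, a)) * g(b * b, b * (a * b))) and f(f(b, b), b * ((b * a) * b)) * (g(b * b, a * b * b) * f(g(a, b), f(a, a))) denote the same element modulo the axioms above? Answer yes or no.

Left:  f(f(b, b), b * a * b * b) * (f(g(a, b), f(a, a)) * g(b * b, b * (a * b)))
  Un-nest:  f(f(b, b), b * a * b * b) * f(g(a, b), f(a, a)) * g(b * b, b * (a * b))
  Canonicalize subterm:  f(f(b, b), b * a * b * b)  →  f(f(b, b), a * b * b * b)
  Inside:  g(b * b, b * (a * b))  →  g(b * b, a * b * b)
  Sort arguments:  f(f(b, b), a * b * b * b) * f(g(a, b), f(a, a)) * g(b * b, a * b * b)
Right:  f(f(b, b), b * ((b * a) * b)) * (g(b * b, a * b * b) * f(g(a, b), f(a, a)))
  Flatten:  f(f(b, b), b * ((b * a) * b)) * g(b * b, a * b * b) * f(g(a, b), f(a, a))
  Simplify inside:  f(f(b, b), b * ((b * a) * b))  →  f(f(b, b), a * b * b * b)
  Order the arguments:  f(f(b, b), a * b * b * b) * f(g(a, b), f(a, a)) * g(b * b, a * b * b)

Answer: yes — both canonical forms are f(f(b, b), a * b * b * b) * f(g(a, b), f(a, a)) * g(b * b, a * b * b)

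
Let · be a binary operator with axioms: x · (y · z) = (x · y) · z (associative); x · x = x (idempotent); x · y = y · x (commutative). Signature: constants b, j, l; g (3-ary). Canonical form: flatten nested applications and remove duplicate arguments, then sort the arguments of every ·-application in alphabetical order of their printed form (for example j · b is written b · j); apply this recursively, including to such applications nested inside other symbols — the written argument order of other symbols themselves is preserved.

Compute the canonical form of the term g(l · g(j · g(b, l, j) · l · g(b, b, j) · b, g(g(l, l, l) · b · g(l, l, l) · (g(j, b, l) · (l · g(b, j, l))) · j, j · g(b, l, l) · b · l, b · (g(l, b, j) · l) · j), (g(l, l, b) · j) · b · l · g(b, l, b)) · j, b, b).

Answer: g(g(b · g(b, b, j) · g(b, l, j) · j · l, g(b · g(b, j, l) · g(j, b, l) · g(l, l, l) · j · l, b · g(b, l, l) · j · l, b · g(l, b, j) · j · l), b · g(b, l, b) · g(l, l, b) · j · l) · j · l, b, b)

Derivation:
Descend into:  l · g(j · g(b, l, j) · l · g(b, b, j) · b, g(g(l, l, l) · b · g(l, l, l) · (g(j, b, l) · (l · g(b, j, l))) · j, j · g(b, l, l) · b · l, b · (g(l, b, j) · l) · j), (g(l, l, b) · j) · b · l · g(b, l, b)) · j
Inside:  g(j · g(b, l, j) · l · g(b, b, j) · b, g(g(l, l, l) · b · g(l, l, l) · (g(j, b, l) · (l · g(b, j, l))) · j, j · g(b, l, l) · b · l, b · (g(l, b, j) · l) · j), (g(l, l, b) · j) · b · l · g(b, l, b))  →  g(b · g(b, b, j) · g(b, l, j) · j · l, g(b · g(b, j, l) · g(j, b, l) · g(l, l, l) · j · l, b · g(b, l, l) · j · l, b · g(l, b, j) · j · l), b · g(b, l, b) · g(l, l, b) · j · l)
Order the arguments:  g(b · g(b, b, j) · g(b, l, j) · j · l, g(b · g(b, j, l) · g(j, b, l) · g(l, l, l) · j · l, b · g(b, l, l) · j · l, b · g(l, b, j) · j · l), b · g(b, l, b) · g(l, l, b) · j · l) · j · l
Rebuild:  g(g(b · g(b, b, j) · g(b, l, j) · j · l, g(b · g(b, j, l) · g(j, b, l) · g(l, l, l) · j · l, b · g(b, l, l) · j · l, b · g(l, b, j) · j · l), b · g(b, l, b) · g(l, l, b) · j · l) · j · l, b, b)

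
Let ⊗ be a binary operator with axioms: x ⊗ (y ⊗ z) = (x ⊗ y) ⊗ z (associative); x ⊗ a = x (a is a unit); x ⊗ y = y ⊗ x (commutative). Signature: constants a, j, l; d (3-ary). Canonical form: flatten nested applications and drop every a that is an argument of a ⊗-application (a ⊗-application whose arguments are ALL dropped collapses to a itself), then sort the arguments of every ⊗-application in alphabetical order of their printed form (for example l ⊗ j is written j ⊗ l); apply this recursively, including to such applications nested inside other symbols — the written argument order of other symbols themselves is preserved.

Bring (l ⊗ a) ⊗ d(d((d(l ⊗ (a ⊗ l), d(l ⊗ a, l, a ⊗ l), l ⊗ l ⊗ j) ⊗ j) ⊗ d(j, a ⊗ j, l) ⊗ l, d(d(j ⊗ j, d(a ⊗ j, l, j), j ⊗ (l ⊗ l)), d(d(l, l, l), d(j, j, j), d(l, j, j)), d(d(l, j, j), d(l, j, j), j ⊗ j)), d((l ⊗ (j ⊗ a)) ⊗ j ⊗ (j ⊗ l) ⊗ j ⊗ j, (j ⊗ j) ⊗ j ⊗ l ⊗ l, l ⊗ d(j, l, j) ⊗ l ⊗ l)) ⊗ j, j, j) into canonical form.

Answer: d(d(d(j, j, l) ⊗ d(l ⊗ l, d(l, l, l), j ⊗ l ⊗ l) ⊗ j ⊗ l, d(d(j ⊗ j, d(j, l, j), j ⊗ l ⊗ l), d(d(l, l, l), d(j, j, j), d(l, j, j)), d(d(l, j, j), d(l, j, j), j ⊗ j)), d(j ⊗ j ⊗ j ⊗ j ⊗ j ⊗ l ⊗ l, j ⊗ j ⊗ j ⊗ l ⊗ l, d(j, l, j) ⊗ l ⊗ l ⊗ l)) ⊗ j, j, j) ⊗ l

Derivation:
Flatten:  l ⊗ a ⊗ d(d((d(l ⊗ (a ⊗ l), d(l ⊗ a, l, a ⊗ l), l ⊗ l ⊗ j) ⊗ j) ⊗ d(j, a ⊗ j, l) ⊗ l, d(d(j ⊗ j, d(a ⊗ j, l, j), j ⊗ (l ⊗ l)), d(d(l, l, l), d(j, j, j), d(l, j, j)), d(d(l, j, j), d(l, j, j), j ⊗ j)), d((l ⊗ (j ⊗ a)) ⊗ j ⊗ (j ⊗ l) ⊗ j ⊗ j, (j ⊗ j) ⊗ j ⊗ l ⊗ l, l ⊗ d(j, l, j) ⊗ l ⊗ l)) ⊗ j, j, j)
Simplify inside:  d(d((d(l ⊗ (a ⊗ l), d(l ⊗ a, l, a ⊗ l), l ⊗ l ⊗ j) ⊗ j) ⊗ d(j, a ⊗ j, l) ⊗ l, d(d(j ⊗ j, d(a ⊗ j, l, j), j ⊗ (l ⊗ l)), d(d(l, l, l), d(j, j, j), d(l, j, j)), d(d(l, j, j), d(l, j, j), j ⊗ j)), d((l ⊗ (j ⊗ a)) ⊗ j ⊗ (j ⊗ l) ⊗ j ⊗ j, (j ⊗ j) ⊗ j ⊗ l ⊗ l, l ⊗ d(j, l, j) ⊗ l ⊗ l)) ⊗ j, j, j)  →  d(d(d(j, j, l) ⊗ d(l ⊗ l, d(l, l, l), j ⊗ l ⊗ l) ⊗ j ⊗ l, d(d(j ⊗ j, d(j, l, j), j ⊗ l ⊗ l), d(d(l, l, l), d(j, j, j), d(l, j, j)), d(d(l, j, j), d(l, j, j), j ⊗ j)), d(j ⊗ j ⊗ j ⊗ j ⊗ j ⊗ l ⊗ l, j ⊗ j ⊗ j ⊗ l ⊗ l, d(j, l, j) ⊗ l ⊗ l ⊗ l)) ⊗ j, j, j)
Units out:  drop a
Sort:  d(d(d(j, j, l) ⊗ d(l ⊗ l, d(l, l, l), j ⊗ l ⊗ l) ⊗ j ⊗ l, d(d(j ⊗ j, d(j, l, j), j ⊗ l ⊗ l), d(d(l, l, l), d(j, j, j), d(l, j, j)), d(d(l, j, j), d(l, j, j), j ⊗ j)), d(j ⊗ j ⊗ j ⊗ j ⊗ j ⊗ l ⊗ l, j ⊗ j ⊗ j ⊗ l ⊗ l, d(j, l, j) ⊗ l ⊗ l ⊗ l)) ⊗ j, j, j) ⊗ l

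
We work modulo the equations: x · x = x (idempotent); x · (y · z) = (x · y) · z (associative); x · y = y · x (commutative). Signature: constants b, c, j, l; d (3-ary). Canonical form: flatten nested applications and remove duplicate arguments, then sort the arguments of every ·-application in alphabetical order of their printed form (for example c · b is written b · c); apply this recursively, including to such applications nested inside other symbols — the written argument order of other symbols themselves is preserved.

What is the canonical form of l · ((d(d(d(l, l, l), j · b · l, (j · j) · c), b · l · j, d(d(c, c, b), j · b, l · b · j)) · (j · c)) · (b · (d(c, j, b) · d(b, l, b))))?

Answer: b · c · d(b, l, b) · d(c, j, b) · d(d(d(l, l, l), b · j · l, c · j), b · j · l, d(d(c, c, b), b · j, b · j · l)) · j · l

Derivation:
Flatten:  l · d(d(d(l, l, l), j · b · l, (j · j) · c), b · l · j, d(d(c, c, b), j · b, l · b · j)) · j · c · b · d(c, j, b) · d(b, l, b)
Inside:  d(d(d(l, l, l), j · b · l, (j · j) · c), b · l · j, d(d(c, c, b), j · b, l · b · j))  →  d(d(d(l, l, l), b · j · l, c · j), b · j · l, d(d(c, c, b), b · j, b · j · l))
Sort arguments:  b · c · d(b, l, b) · d(c, j, b) · d(d(d(l, l, l), b · j · l, c · j), b · j · l, d(d(c, c, b), b · j, b · j · l)) · j · l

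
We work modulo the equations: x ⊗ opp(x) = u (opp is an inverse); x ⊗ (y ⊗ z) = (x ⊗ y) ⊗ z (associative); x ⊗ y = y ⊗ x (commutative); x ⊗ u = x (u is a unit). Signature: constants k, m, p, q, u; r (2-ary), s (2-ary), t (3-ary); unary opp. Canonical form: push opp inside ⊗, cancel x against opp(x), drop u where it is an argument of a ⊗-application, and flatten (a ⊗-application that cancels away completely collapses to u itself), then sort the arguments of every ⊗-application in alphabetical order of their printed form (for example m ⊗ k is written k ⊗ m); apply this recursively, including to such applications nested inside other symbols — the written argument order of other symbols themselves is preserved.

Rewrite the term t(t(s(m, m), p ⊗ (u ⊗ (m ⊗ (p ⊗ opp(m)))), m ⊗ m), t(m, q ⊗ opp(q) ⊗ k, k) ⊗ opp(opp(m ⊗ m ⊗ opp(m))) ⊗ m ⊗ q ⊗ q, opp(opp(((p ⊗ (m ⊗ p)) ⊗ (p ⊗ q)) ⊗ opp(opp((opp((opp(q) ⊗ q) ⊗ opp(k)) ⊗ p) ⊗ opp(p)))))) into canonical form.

Answer: t(t(s(m, m), p ⊗ p, m ⊗ m), m ⊗ m ⊗ q ⊗ q ⊗ t(m, k, k), k ⊗ m ⊗ p ⊗ p ⊗ p ⊗ q)

Derivation:
Focus inside:  ((p ⊗ (m ⊗ p)) ⊗ (p ⊗ q)) ⊗ opp(opp((opp((opp(q) ⊗ q) ⊗ opp(k)) ⊗ p) ⊗ opp(p)))
Push opp inside:  distribute opp over ⊗ and collapse double opp
Collect terms:  p ⊗ p ⊗ p ⊗ m ⊗ q ⊗ k
Sort arguments:  k ⊗ m ⊗ p ⊗ p ⊗ p ⊗ q
Rebuild:  t(t(s(m, m), p ⊗ p, m ⊗ m), m ⊗ m ⊗ q ⊗ q ⊗ t(m, k, k), k ⊗ m ⊗ p ⊗ p ⊗ p ⊗ q)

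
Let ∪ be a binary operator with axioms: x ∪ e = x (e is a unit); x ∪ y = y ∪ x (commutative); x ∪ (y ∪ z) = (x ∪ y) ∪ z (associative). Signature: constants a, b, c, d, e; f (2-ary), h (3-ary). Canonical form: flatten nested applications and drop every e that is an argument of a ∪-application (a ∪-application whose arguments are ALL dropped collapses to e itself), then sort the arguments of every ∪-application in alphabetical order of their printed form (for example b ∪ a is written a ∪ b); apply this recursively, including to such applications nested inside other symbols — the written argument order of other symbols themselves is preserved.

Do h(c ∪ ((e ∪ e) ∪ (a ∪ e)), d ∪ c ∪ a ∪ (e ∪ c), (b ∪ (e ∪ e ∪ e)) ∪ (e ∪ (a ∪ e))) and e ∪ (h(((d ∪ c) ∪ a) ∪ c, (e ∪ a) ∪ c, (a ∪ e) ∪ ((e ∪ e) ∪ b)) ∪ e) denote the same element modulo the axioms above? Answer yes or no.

Answer: no — h(a ∪ c, a ∪ c ∪ c ∪ d, a ∪ b) vs h(a ∪ c ∪ c ∪ d, a ∪ c, a ∪ b)

Derivation:
Left:  h(c ∪ ((e ∪ e) ∪ (a ∪ e)), d ∪ c ∪ a ∪ (e ∪ c), (b ∪ (e ∪ e ∪ e)) ∪ (e ∪ (a ∪ e)))
  Work inside:  (b ∪ (e ∪ e ∪ e)) ∪ (e ∪ (a ∪ e))
  Flatten:  b ∪ e ∪ e ∪ e ∪ e ∪ a ∪ e
  Unit:  drop e (×5)
  Sort:  a ∪ b
  Put back:  h(a ∪ c, a ∪ c ∪ c ∪ d, a ∪ b)
Right:  e ∪ (h(((d ∪ c) ∪ a) ∪ c, (e ∪ a) ∪ c, (a ∪ e) ∪ ((e ∪ e) ∪ b)) ∪ e)
  Un-nest:  e ∪ h(((d ∪ c) ∪ a) ∪ c, (e ∪ a) ∪ c, (a ∪ e) ∪ ((e ∪ e) ∪ b)) ∪ e
  Inside:  h(((d ∪ c) ∪ a) ∪ c, (e ∪ a) ∪ c, (a ∪ e) ∪ ((e ∪ e) ∪ b))  →  h(a ∪ c ∪ c ∪ d, a ∪ c, a ∪ b)
  Units out:  drop e (×2)
  Sort:  h(a ∪ c ∪ c ∪ d, a ∪ c, a ∪ b)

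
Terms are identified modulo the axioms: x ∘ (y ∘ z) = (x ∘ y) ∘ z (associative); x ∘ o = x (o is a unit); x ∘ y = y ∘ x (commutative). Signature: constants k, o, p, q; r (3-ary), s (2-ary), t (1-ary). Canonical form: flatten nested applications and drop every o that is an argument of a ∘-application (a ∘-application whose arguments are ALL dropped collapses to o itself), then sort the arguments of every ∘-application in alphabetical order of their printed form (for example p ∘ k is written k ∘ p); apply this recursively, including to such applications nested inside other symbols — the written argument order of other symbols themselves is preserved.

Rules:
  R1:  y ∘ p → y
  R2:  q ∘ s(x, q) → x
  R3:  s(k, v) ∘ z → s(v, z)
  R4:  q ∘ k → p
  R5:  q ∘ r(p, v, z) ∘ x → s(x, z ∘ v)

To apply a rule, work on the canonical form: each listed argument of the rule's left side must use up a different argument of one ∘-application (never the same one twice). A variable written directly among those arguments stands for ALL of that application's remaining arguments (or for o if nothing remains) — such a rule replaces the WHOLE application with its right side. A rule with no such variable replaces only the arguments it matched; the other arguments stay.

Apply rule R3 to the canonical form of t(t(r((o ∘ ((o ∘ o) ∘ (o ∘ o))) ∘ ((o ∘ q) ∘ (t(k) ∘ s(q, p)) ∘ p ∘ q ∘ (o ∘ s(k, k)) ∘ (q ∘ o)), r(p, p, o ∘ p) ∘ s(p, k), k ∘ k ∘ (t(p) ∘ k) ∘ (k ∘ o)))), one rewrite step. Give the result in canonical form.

Answer: t(t(r(s(k, p ∘ q ∘ q ∘ q ∘ s(q, p) ∘ t(k)), r(p, p, p) ∘ s(p, k), k ∘ k ∘ k ∘ k ∘ t(p))))

Derivation:
Canonical form:  t(t(r(p ∘ q ∘ q ∘ q ∘ s(k, k) ∘ s(q, p) ∘ t(k), r(p, p, p) ∘ s(p, k), k ∘ k ∘ k ∘ k ∘ t(p))))
R3 matches:  uses s(k, k);  v := k, z := p ∘ q ∘ q ∘ q ∘ s(q, p) ∘ t(k)
Every leftover argument binds to the variable; the entire application is replaced.
New term:  t(t(r(s(k, p ∘ q ∘ q ∘ q ∘ s(q, p) ∘ t(k)), r(p, p, p) ∘ s(p, k), k ∘ k ∘ k ∘ k ∘ t(p))))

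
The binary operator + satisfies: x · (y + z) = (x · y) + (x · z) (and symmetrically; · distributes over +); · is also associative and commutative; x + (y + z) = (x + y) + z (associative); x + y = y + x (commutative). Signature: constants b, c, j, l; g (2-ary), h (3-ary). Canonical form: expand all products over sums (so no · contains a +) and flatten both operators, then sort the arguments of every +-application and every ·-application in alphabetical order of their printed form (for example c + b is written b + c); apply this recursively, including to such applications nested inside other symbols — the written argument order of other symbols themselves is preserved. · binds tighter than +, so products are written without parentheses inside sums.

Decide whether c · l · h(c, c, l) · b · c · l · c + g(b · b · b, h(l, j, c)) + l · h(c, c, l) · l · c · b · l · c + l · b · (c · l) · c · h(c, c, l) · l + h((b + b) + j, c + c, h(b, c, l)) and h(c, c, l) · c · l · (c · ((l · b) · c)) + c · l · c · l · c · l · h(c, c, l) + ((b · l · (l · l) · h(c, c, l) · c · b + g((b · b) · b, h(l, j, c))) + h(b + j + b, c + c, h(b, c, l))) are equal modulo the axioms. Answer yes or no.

Left:  c · l · h(c, c, l) · b · c · l · c + g(b · b · b, h(l, j, c)) + l · h(c, c, l) · l · c · b · l · c + l · b · (c · l) · c · h(c, c, l) · l + h((b + b) + j, c + c, h(b, c, l))
  Un-nest:  b · c · c · c · h(c, c, l) · l · l + g(b · b · b, h(l, j, c)) + b · c · c · h(c, c, l) · l · l · l + b · c · c · h(c, c, l) · l · l · l + h(b + b + j, c + c, h(b, c, l))
  Sort arguments:  b · c · c · c · h(c, c, l) · l · l + b · c · c · h(c, c, l) · l · l · l + b · c · c · h(c, c, l) · l · l · l + g(b · b · b, h(l, j, c)) + h(b + b + j, c + c, h(b, c, l))
Right:  h(c, c, l) · c · l · (c · ((l · b) · c)) + c · l · c · l · c · l · h(c, c, l) + ((b · l · (l · l) · h(c, c, l) · c · b + g((b · b) · b, h(l, j, c))) + h(b + j + b, c + c, h(b, c, l)))
  Merge nested applications:  b · c · c · c · h(c, c, l) · l · l + c · c · c · h(c, c, l) · l · l · l + b · b · c · h(c, c, l) · l · l · l + g(b · b · b, h(l, j, c)) + h(b + b + j, c + c, h(b, c, l))
  Sort arguments:  b · b · c · h(c, c, l) · l · l · l + b · c · c · c · h(c, c, l) · l · l + c · c · c · h(c, c, l) · l · l · l + g(b · b · b, h(l, j, c)) + h(b + b + j, c + c, h(b, c, l))

Answer: no — b · c · c · c · h(c, c, l) · l · l + b · c · c · h(c, c, l) · l · l · l + b · c · c · h(c, c, l) · l · l · l + g(b · b · b, h(l, j, c)) + h(b + b + j, c + c, h(b, c, l)) vs b · b · c · h(c, c, l) · l · l · l + b · c · c · c · h(c, c, l) · l · l + c · c · c · h(c, c, l) · l · l · l + g(b · b · b, h(l, j, c)) + h(b + b + j, c + c, h(b, c, l))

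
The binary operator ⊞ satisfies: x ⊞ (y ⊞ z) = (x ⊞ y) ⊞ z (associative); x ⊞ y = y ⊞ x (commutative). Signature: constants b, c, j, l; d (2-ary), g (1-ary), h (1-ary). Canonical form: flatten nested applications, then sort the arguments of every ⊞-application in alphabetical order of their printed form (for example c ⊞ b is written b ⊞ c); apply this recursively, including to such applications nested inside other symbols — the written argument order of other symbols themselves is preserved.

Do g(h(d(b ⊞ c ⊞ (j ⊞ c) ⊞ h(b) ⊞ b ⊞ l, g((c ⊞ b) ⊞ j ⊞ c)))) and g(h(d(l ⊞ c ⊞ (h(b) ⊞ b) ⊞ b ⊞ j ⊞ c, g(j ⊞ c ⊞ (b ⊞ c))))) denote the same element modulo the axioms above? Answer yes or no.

Left:  g(h(d(b ⊞ c ⊞ (j ⊞ c) ⊞ h(b) ⊞ b ⊞ l, g((c ⊞ b) ⊞ j ⊞ c))))
  Descend into:  b ⊞ c ⊞ (j ⊞ c) ⊞ h(b) ⊞ b ⊞ l
  Flatten:  b ⊞ c ⊞ j ⊞ c ⊞ h(b) ⊞ b ⊞ l
  Sort:  b ⊞ b ⊞ c ⊞ c ⊞ h(b) ⊞ j ⊞ l
  Reassemble:  g(h(d(b ⊞ b ⊞ c ⊞ c ⊞ h(b) ⊞ j ⊞ l, g(b ⊞ c ⊞ c ⊞ j))))
Right:  g(h(d(l ⊞ c ⊞ (h(b) ⊞ b) ⊞ b ⊞ j ⊞ c, g(j ⊞ c ⊞ (b ⊞ c)))))
  Descend into:  l ⊞ c ⊞ (h(b) ⊞ b) ⊞ b ⊞ j ⊞ c
  Merge nested applications:  l ⊞ c ⊞ h(b) ⊞ b ⊞ b ⊞ j ⊞ c
  Sort:  b ⊞ b ⊞ c ⊞ c ⊞ h(b) ⊞ j ⊞ l
  Reassemble:  g(h(d(b ⊞ b ⊞ c ⊞ c ⊞ h(b) ⊞ j ⊞ l, g(b ⊞ c ⊞ c ⊞ j))))

Answer: yes — both canonical forms are g(h(d(b ⊞ b ⊞ c ⊞ c ⊞ h(b) ⊞ j ⊞ l, g(b ⊞ c ⊞ c ⊞ j))))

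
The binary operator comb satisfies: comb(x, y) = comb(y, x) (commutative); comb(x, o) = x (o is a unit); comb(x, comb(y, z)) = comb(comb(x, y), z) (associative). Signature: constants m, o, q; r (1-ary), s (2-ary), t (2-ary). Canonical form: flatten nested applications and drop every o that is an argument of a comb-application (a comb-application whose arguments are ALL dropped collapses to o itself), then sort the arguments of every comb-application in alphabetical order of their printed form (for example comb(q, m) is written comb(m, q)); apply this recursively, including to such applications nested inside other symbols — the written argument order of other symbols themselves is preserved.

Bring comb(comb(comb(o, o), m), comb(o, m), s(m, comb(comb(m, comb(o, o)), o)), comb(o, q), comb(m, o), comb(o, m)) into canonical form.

Answer: comb(m, m, m, m, q, s(m, m))

Derivation:
Un-nest:  comb(o, o, m, o, m, s(m, comb(comb(m, comb(o, o)), o)), o, q, m, o, o, m)
Canonicalize subterm:  s(m, comb(comb(m, comb(o, o)), o))  →  s(m, m)
Units out:  drop o (×6)
Sort:  comb(m, m, m, m, q, s(m, m))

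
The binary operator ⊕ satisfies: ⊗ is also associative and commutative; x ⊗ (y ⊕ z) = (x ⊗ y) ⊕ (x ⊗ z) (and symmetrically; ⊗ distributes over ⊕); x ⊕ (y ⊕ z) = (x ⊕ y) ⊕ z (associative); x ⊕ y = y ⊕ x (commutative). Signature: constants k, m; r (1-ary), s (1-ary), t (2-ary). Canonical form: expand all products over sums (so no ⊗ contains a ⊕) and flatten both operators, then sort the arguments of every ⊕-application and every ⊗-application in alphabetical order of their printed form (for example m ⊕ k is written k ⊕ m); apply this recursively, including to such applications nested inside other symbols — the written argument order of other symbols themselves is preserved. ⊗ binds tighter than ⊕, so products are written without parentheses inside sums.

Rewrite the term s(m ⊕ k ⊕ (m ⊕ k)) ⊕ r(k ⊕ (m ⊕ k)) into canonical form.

Un-nest:  s(k ⊕ k ⊕ m ⊕ m) ⊕ r(k ⊕ k ⊕ m)
Sort arguments:  r(k ⊕ k ⊕ m) ⊕ s(k ⊕ k ⊕ m ⊕ m)

Answer: r(k ⊕ k ⊕ m) ⊕ s(k ⊕ k ⊕ m ⊕ m)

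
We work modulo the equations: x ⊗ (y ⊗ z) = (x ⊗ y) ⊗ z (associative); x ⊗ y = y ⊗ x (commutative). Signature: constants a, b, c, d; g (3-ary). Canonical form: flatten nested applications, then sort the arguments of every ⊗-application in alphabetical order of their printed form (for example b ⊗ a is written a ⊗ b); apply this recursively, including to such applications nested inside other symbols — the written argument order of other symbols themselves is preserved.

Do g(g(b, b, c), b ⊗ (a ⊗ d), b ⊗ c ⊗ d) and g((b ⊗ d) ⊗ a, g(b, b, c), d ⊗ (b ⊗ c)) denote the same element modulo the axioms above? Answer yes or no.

Left:  g(g(b, b, c), b ⊗ (a ⊗ d), b ⊗ c ⊗ d)
  Work inside:  b ⊗ (a ⊗ d)
  Un-nest:  b ⊗ a ⊗ d
  Order the arguments:  a ⊗ b ⊗ d
  Reassemble:  g(g(b, b, c), a ⊗ b ⊗ d, b ⊗ c ⊗ d)
Right:  g((b ⊗ d) ⊗ a, g(b, b, c), d ⊗ (b ⊗ c))
  Descend into:  d ⊗ (b ⊗ c)
  Flatten:  d ⊗ b ⊗ c
  Order the arguments:  b ⊗ c ⊗ d
  Reassemble:  g(a ⊗ b ⊗ d, g(b, b, c), b ⊗ c ⊗ d)

Answer: no — g(g(b, b, c), a ⊗ b ⊗ d, b ⊗ c ⊗ d) vs g(a ⊗ b ⊗ d, g(b, b, c), b ⊗ c ⊗ d)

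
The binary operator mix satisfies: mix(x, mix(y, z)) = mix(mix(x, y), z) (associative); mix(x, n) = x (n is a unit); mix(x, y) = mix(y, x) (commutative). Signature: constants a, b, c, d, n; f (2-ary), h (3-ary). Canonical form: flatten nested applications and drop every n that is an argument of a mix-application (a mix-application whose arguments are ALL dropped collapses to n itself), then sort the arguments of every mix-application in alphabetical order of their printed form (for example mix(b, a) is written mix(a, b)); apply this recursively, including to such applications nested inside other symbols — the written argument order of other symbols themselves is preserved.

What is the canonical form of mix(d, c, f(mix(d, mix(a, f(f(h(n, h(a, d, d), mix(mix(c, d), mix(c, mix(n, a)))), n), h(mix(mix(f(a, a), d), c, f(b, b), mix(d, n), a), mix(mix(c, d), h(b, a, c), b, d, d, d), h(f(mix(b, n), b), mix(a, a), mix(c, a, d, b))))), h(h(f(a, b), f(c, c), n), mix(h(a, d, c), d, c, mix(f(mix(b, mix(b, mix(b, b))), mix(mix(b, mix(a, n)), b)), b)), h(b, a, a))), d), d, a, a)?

Canonicalize subterm:  f(mix(d, mix(a, f(f(h(n, h(a, d, d), mix(mix(c, d), mix(c, mix(n, a)))), n), h(mix(mix(f(a, a), d), c, f(b, b), mix(d, n), a), mix(mix(c, d), h(b, a, c), b, d, d, d), h(f(mix(b, n), b), mix(a, a), mix(c, a, d, b))))), h(h(f(a, b), f(c, c), n), mix(h(a, d, c), d, c, mix(f(mix(b, mix(b, mix(b, b))), mix(mix(b, mix(a, n)), b)), b)), h(b, a, a))), d)  →  f(mix(a, d, f(f(h(n, h(a, d, d), mix(a, c, c, d)), n), h(mix(a, c, d, d, f(a, a), f(b, b)), mix(b, c, d, d, d, d, h(b, a, c)), h(f(b, b), mix(a, a), mix(a, b, c, d)))), h(h(f(a, b), f(c, c), n), mix(b, c, d, f(mix(b, b, b, b), mix(a, b, b)), h(a, d, c)), h(b, a, a))), d)
Sort arguments:  mix(a, a, c, d, d, f(mix(a, d, f(f(h(n, h(a, d, d), mix(a, c, c, d)), n), h(mix(a, c, d, d, f(a, a), f(b, b)), mix(b, c, d, d, d, d, h(b, a, c)), h(f(b, b), mix(a, a), mix(a, b, c, d)))), h(h(f(a, b), f(c, c), n), mix(b, c, d, f(mix(b, b, b, b), mix(a, b, b)), h(a, d, c)), h(b, a, a))), d))

Answer: mix(a, a, c, d, d, f(mix(a, d, f(f(h(n, h(a, d, d), mix(a, c, c, d)), n), h(mix(a, c, d, d, f(a, a), f(b, b)), mix(b, c, d, d, d, d, h(b, a, c)), h(f(b, b), mix(a, a), mix(a, b, c, d)))), h(h(f(a, b), f(c, c), n), mix(b, c, d, f(mix(b, b, b, b), mix(a, b, b)), h(a, d, c)), h(b, a, a))), d))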